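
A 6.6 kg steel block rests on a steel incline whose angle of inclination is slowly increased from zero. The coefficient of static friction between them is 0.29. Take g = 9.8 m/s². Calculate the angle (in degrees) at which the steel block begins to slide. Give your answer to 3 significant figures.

16.2°

At the threshold of sliding, static friction is at its maximum μ_s N and exactly balances the weight component along the incline: mg sin θ = μ_s mg cos θ.
Hence tan θ = μ_s = 0.29, so θ = arctan(0.29) = 16.1722°.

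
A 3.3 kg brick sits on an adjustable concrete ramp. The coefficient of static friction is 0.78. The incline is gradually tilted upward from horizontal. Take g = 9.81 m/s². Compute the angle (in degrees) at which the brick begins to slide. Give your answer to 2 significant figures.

38°

At the threshold of sliding, static friction is at its maximum μ_s N and exactly balances the weight component along the incline: mg sin θ = μ_s mg cos θ.
Hence tan θ = μ_s = 0.78, so θ = arctan(0.78) = 37.9542°.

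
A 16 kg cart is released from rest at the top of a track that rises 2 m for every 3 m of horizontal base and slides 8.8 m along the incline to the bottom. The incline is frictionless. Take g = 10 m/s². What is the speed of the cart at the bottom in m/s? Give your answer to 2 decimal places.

The weight component along the incline is mg sin 33.69° = 88.752 N and the normal force is N = mg cos 33.69° = 133.128 N.
With no friction, a = g sin 33.69° = 5.5470 m/s².
Starting from rest over a distance of 8.8 m, v² = 2aL = 2 × 5.5470 × 8.8 = 97.6272, so v = 9.8806 m/s.

9.88 m/s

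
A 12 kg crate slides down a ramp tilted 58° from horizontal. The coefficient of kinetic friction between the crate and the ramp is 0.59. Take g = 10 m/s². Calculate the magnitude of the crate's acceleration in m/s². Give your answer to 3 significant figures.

5.35 m/s²

Resolving the weight along the incline: the component pulling the crate down the slope is mg sin 58° = 12 × 10 × 0.8480 = 101.760 N, and the normal force is N = mg cos 58° = 12 × 10 × 0.5299 = 63.588 N.
Kinetic friction acts up the slope with magnitude f = μN = 0.59 × 63.588 = 37.517 N.
Net force along the incline is 101.760 − 37.517 = 64.243 N, so a = 64.243 / 12 = 5.3536 m/s².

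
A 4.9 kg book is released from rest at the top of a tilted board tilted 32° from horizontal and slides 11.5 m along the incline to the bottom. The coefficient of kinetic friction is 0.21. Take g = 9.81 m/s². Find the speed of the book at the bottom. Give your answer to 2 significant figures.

8.9 m/s

The weight component along the incline is mg sin 32° = 25.473 N and the normal force is N = mg cos 32° = 40.765 N.
Friction up the slope is f = μN = 0.21 × 40.765 = 8.561 N, so the net downslope force is 25.473 − 8.561 = 16.912 N and a = 16.912 / 4.9 = 3.4514 m/s².
Starting from rest over a distance of 11.5 m, v² = 2aL = 2 × 3.4514 × 11.5 = 79.3822, so v = 8.9097 m/s.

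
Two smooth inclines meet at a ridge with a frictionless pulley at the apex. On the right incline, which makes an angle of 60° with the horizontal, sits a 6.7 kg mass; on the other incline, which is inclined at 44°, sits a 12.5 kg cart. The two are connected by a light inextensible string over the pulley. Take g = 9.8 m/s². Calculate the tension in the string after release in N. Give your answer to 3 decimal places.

66.715 N

Resolve each weight along its own incline: the 6.7 kg mass has component 6.7 × 9.8 × sin 60° = 56.863 N down its slope, and the 12.5 kg mass has 12.5 × 9.8 × sin 44° = 85.096 N down its slope.
The 12.5 kg side's 85.096 N exceeds the other side's 56.863 N, so that mass slides down and the 6.7 kg mass slides up. Taking that direction as positive, Newton's second law for the whole system gives 85.096 − 56.863 = (6.7 + 12.5) a, so a = 28.233 / 19.2 = 1.4705 m/s².
For the 6.7 kg mass (up-slope positive): T − 56.863 = 6.7 × 1.4705, so T = 66.715 N.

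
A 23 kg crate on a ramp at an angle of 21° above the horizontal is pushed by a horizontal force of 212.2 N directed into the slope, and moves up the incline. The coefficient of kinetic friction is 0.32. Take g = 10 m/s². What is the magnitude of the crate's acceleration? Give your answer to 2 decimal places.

0.98 m/s²

The horizontal push has components F cos 21° = 212.2 × 0.9336 = 198.110 N up the incline and F sin 21° = 212.2 × 0.3584 = 76.052 N pressing into the surface.
The normal force is therefore N = mg cos 21° + F sin 21° = 214.728 + 76.052 = 290.780 N, and kinetic friction down the slope is μN = 0.32 × 290.780 = 93.050 N.
Along the incline: F cos 21° − mg sin 21° − μN = ma, so 198.110 − 82.432 − 93.050 = 23 a, giving a = 0.9838 m/s².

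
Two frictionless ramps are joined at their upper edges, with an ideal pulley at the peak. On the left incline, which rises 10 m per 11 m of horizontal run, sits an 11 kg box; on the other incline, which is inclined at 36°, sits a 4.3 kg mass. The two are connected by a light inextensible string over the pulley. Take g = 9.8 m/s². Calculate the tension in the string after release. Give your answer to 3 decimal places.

Resolve each weight along its own incline: the 11 kg mass has component 11 × 9.8 × sin 42.27° = 72.514 N down its slope, and the 4.3 kg mass has 4.3 × 9.8 × sin 36° = 24.769 N down its slope.
The 11 kg side's 72.514 N exceeds the other side's 24.769 N, so that mass slides down and the 4.3 kg mass slides up. Taking that direction as positive, Newton's second law for the whole system gives 72.514 − 24.769 = (11 + 4.3) a, so a = 47.745 / 15.3 = 3.1206 m/s².
For the 4.3 kg mass (up-slope positive): T − 24.769 = 4.3 × 3.1206, so T = 38.188 N.

38.188 N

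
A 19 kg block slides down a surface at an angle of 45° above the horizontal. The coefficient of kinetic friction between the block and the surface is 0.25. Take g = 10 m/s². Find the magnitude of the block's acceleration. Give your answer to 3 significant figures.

Resolving the weight along the incline: the component pulling the block down the slope is mg sin 45° = 19 × 10 × 0.7071 = 134.349 N, and the normal force is N = mg cos 45° = 19 × 10 × 0.7071 = 134.349 N.
Kinetic friction acts up the slope with magnitude f = μN = 0.25 × 134.349 = 33.587 N.
Net force along the incline is 134.349 − 33.587 = 100.762 N, so a = 100.762 / 19 = 5.3033 m/s².

5.30 m/s²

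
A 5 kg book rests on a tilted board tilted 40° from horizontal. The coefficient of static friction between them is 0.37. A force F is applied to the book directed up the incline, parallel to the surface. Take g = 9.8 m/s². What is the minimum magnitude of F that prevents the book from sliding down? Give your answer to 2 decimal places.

The normal force is N = mg cos 40° = 37.536 N. With F at its minimum the book is on the verge of sliding down, so static friction is at its maximum μ_s N = 0.37 × 37.536 = 13.888 N and acts up the slope.
Equilibrium along the incline: F + μ_s N = mg sin 40°, so F = 31.497 − 13.888 = 17.609 N.

17.61 N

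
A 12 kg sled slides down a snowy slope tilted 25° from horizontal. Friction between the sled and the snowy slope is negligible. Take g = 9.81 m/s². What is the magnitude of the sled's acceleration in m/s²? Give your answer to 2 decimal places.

4.15 m/s²

Resolving the weight along the incline: the component pulling the sled down the slope is mg sin 25° = 12 × 9.81 × 0.4226 = 49.748 N, and the normal force is N = mg cos 25° = 12 × 9.81 × 0.9063 = 106.690 N.
With no friction the net force along the incline is 49.748 N, so a = g sin 25° = 49.748 / 12 = 4.1457 m/s².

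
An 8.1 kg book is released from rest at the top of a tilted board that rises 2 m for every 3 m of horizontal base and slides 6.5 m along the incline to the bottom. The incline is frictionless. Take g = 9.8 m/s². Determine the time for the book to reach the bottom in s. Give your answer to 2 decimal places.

The weight component along the incline is mg sin 33.69° = 44.032 N and the normal force is N = mg cos 33.69° = 66.048 N.
With no friction, a = g sin 33.69° = 5.4361 m/s².
Starting from rest, L = ½at², so t = √(2L/a) = √(2 × 6.5 / 5.4361) = 1.5464 s.

1.55 s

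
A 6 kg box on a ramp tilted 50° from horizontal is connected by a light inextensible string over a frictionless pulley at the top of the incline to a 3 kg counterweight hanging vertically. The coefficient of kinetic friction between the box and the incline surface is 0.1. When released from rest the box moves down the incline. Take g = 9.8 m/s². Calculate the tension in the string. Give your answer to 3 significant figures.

33.4 N

For the box on the incline: the weight component along the slope is m₁g sin 50° = 6 × 9.8 × 0.7660 = 45.041 N and the normal force is N = m₁g cos 50° = 37.796 N.
Kinetic friction opposes the box's motion down the incline: f = μN = 0.1 × 37.796 = 3.780 N acting up the slope.
Newton's second law for the box (down-slope positive): 45.041 − 3.780 − T = 6 a. For the hanging counterweight (upward positive): T − 3 × 9.8 = 3 a.
Adding the two equations eliminates T: 11.861 = 9 a, so a = 1.3179 m/s².
Then from the hanging counterweight's equation, T = 3 × (9.8 + 1.3179) = 33.354 N.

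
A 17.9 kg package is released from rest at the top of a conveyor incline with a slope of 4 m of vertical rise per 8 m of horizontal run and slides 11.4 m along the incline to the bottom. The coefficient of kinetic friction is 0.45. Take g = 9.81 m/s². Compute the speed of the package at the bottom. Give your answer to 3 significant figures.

The weight component along the incline is mg sin 26.57° = 78.530 N and the normal force is N = mg cos 26.57° = 157.061 N.
Friction up the slope is f = μN = 0.45 × 157.061 = 70.677 N, so the net downslope force is 78.530 − 70.677 = 7.853 N and a = 7.853 / 17.9 = 0.4387 m/s².
Starting from rest over a distance of 11.4 m, v² = 2aL = 2 × 0.4387 × 11.4 = 10.0024, so v = 3.1627 m/s.

3.16 m/s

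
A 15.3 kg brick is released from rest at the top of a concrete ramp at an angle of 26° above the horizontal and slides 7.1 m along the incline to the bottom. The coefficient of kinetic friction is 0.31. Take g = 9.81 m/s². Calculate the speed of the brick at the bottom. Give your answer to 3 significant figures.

4.72 m/s

The weight component along the incline is mg sin 26° = 65.796 N and the normal force is N = mg cos 26° = 134.903 N.
Friction up the slope is f = μN = 0.31 × 134.903 = 41.820 N, so the net downslope force is 65.796 − 41.820 = 23.976 N and a = 23.976 / 15.3 = 1.5671 m/s².
Starting from rest over a distance of 7.1 m, v² = 2aL = 2 × 1.5671 × 7.1 = 22.2528, so v = 4.7173 m/s.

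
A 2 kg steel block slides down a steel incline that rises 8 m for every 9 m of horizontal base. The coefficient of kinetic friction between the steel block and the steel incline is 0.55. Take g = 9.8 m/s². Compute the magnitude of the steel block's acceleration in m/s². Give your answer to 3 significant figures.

2.48 m/s²

Resolving the weight along the incline: the component pulling the steel block down the slope is mg sin 41.63° = 2 × 9.8 × 0.6644 = 13.022 N, and the normal force is N = mg cos 41.63° = 2 × 9.8 × 0.7474 = 14.649 N.
Kinetic friction acts up the slope with magnitude f = μN = 0.55 × 14.649 = 8.057 N.
Net force along the incline is 13.022 − 8.057 = 4.965 N, so a = 4.965 / 2 = 2.4825 m/s².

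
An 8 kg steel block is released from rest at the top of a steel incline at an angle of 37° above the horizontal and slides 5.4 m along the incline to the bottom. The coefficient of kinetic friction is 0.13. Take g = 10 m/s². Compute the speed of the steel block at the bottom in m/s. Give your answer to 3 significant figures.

The weight component along the incline is mg sin 37° = 48.145 N and the normal force is N = mg cos 37° = 63.891 N.
Friction up the slope is f = μN = 0.13 × 63.891 = 8.306 N, so the net downslope force is 48.145 − 8.306 = 39.839 N and a = 39.839 / 8 = 4.9799 m/s².
Starting from rest over a distance of 5.4 m, v² = 2aL = 2 × 4.9799 × 5.4 = 53.7829, so v = 7.3337 m/s.

7.33 m/s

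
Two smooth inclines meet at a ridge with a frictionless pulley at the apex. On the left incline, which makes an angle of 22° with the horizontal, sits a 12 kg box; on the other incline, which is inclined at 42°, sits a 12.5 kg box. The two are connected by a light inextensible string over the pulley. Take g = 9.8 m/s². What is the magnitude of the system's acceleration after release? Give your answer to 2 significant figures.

1.5 m/s²

Resolve each weight along its own incline: the 12 kg mass has component 12 × 9.8 × sin 22° = 44.054 N down its slope, and the 12.5 kg mass has 12.5 × 9.8 × sin 42° = 81.968 N down its slope.
The 12.5 kg side's 81.968 N exceeds the other side's 44.054 N, so that mass slides down and the 12 kg mass slides up. Taking that direction as positive, Newton's second law for the whole system gives 81.968 − 44.054 = (12 + 12.5) a, so a = 37.914 / 24.5 = 1.5475 m/s².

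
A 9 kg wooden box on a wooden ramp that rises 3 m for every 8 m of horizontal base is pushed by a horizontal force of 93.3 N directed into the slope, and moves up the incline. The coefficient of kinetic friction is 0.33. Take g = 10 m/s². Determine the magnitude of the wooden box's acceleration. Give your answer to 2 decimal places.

The horizontal push has components F cos 20.56° = 93.3 × 0.9363 = 87.357 N up the incline and F sin 20.56° = 93.3 × 0.3511 = 32.758 N pressing into the surface.
The normal force is therefore N = mg cos 20.56° + F sin 20.56° = 84.267 + 32.758 = 117.025 N, and kinetic friction down the slope is μN = 0.33 × 117.025 = 38.618 N.
Along the incline: F cos 20.56° − mg sin 20.56° − μN = ma, so 87.357 − 31.599 − 38.618 = 9 a, giving a = 1.9044 m/s².

1.90 m/s²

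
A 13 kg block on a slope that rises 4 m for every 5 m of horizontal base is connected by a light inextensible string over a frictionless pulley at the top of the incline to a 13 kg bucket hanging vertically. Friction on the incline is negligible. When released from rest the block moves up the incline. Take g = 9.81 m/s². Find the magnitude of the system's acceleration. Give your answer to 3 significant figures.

For the block on the incline: the weight component along the slope is m₁g sin 38.66° = 13 × 9.81 × 0.6247 = 79.668 N and the normal force is N = m₁g cos 38.66° = 99.584 N.
Newton's second law for the block (up-slope positive): T − 79.668 = 13 a. For the hanging bucket (downward positive): 13 × 9.81 − T = 13 a.
Adding the two equations eliminates T: 47.862 = 26 a, so a = 1.8408 m/s².

1.84 m/s²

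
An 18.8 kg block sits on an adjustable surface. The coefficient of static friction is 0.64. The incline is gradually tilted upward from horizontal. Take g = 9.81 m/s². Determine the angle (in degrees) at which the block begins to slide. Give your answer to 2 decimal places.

32.62°

At the threshold of sliding, static friction is at its maximum μ_s N and exactly balances the weight component along the incline: mg sin θ = μ_s mg cos θ.
Hence tan θ = μ_s = 0.64, so θ = arctan(0.64) = 32.6192°.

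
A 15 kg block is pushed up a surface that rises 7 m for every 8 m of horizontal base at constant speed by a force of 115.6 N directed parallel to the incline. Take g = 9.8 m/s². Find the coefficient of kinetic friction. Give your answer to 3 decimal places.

0.170

At constant speed ΣF = 0 along the incline. The applied 115.6 N acts up the slope; the weight component mg sin 41.19° = 96.800 N and kinetic friction μN both act down the slope.
So 115.6 = 96.800 + μ × 110.629, giving μ = (115.6 − 96.800) / 110.629 = 0.1699.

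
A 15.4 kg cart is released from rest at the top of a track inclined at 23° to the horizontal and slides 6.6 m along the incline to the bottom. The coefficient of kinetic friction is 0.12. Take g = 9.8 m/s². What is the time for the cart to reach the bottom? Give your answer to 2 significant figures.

The weight component along the incline is mg sin 23° = 58.969 N and the normal force is N = mg cos 23° = 138.923 N.
Friction up the slope is f = μN = 0.12 × 138.923 = 16.671 N, so the net downslope force is 58.969 − 16.671 = 42.298 N and a = 42.298 / 15.4 = 2.7466 m/s².
Starting from rest, L = ½at², so t = √(2L/a) = √(2 × 6.6 / 2.7466) = 2.1922 s.

2.2 s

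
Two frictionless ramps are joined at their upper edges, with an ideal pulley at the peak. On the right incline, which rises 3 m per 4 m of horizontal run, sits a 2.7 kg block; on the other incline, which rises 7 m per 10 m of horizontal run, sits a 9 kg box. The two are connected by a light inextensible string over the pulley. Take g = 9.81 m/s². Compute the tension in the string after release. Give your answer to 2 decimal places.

Resolve each weight along its own incline: the 2.7 kg mass has component 2.7 × 9.81 × sin 36.87° = 15.892 N down its slope, and the 9 kg mass has 9 × 9.81 × sin 34.99° = 50.631 N down its slope.
The 9 kg side's 50.631 N exceeds the other side's 15.892 N, so that mass slides down and the 2.7 kg mass slides up. Taking that direction as positive, Newton's second law for the whole system gives 50.631 − 15.892 = (2.7 + 9) a, so a = 34.739 / 11.7 = 2.9691 m/s².
For the 2.7 kg mass (up-slope positive): T − 15.892 = 2.7 × 2.9691, so T = 23.909 N.

23.91 N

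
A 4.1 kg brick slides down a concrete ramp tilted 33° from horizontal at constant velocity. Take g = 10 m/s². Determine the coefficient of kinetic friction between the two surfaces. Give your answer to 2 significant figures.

At constant velocity the net force along the incline is zero: mg sin 33° = μ mg cos 33°.
So μ = tan 33° = 0.5446 / 0.8387 = 0.6493.

0.65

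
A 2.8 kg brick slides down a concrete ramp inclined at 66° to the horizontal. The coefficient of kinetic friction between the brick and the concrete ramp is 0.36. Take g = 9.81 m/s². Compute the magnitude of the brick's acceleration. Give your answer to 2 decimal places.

7.53 m/s²

Resolving the weight along the incline: the component pulling the brick down the slope is mg sin 66° = 2.8 × 9.81 × 0.9135 = 25.092 N, and the normal force is N = mg cos 66° = 2.8 × 9.81 × 0.4067 = 11.171 N.
Kinetic friction acts up the slope with magnitude f = μN = 0.36 × 11.171 = 4.022 N.
Net force along the incline is 25.092 − 4.022 = 21.070 N, so a = 21.070 / 2.8 = 7.5250 m/s².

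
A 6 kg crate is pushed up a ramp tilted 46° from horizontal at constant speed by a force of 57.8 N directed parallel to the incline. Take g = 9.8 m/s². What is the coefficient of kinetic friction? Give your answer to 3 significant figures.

At constant speed ΣF = 0 along the incline. The applied 57.8 N acts up the slope; the weight component mg sin 46° = 42.297 N and kinetic friction μN both act down the slope.
So 57.8 = 42.297 + μ × 40.846, giving μ = (57.8 − 42.297) / 40.846 = 0.3795.

0.380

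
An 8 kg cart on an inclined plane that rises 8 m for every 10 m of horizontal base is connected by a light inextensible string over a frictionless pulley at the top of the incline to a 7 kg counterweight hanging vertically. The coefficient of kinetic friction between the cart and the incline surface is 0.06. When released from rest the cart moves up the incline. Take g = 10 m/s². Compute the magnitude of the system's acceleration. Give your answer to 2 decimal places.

For the cart on the incline: the weight component along the slope is m₁g sin 38.66° = 8 × 10 × 0.6247 = 49.976 N and the normal force is N = m₁g cos 38.66° = 62.470 N.
Kinetic friction opposes the cart's motion up the incline: f = μN = 0.06 × 62.470 = 3.748 N acting down the slope.
Newton's second law for the cart (up-slope positive): T − 49.976 − 3.748 = 8 a. For the hanging counterweight (downward positive): 7 × 10 − T = 7 a.
Adding the two equations eliminates T: 16.276 = 15 a, so a = 1.0851 m/s².

1.09 m/s²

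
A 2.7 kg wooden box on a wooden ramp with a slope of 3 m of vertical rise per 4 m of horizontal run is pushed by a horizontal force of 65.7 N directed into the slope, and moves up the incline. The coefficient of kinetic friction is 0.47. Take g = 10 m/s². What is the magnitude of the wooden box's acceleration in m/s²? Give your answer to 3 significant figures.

2.84 m/s²

The horizontal push has components F cos 36.87° = 65.7 × 0.8000 = 52.560 N up the incline and F sin 36.87° = 65.7 × 0.6000 = 39.420 N pressing into the surface.
The normal force is therefore N = mg cos 36.87° + F sin 36.87° = 21.600 + 39.420 = 61.020 N, and kinetic friction down the slope is μN = 0.47 × 61.020 = 28.679 N.
Along the incline: F cos 36.87° − mg sin 36.87° − μN = ma, so 52.560 − 16.200 − 28.679 = 2.7 a, giving a = 2.8448 m/s².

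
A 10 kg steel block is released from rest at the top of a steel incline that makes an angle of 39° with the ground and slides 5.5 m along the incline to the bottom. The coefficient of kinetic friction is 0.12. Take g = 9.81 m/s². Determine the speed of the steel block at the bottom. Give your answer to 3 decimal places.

The weight component along the incline is mg sin 39° = 61.736 N and the normal force is N = mg cos 39° = 76.238 N.
Friction up the slope is f = μN = 0.12 × 76.238 = 9.149 N, so the net downslope force is 61.736 − 9.149 = 52.587 N and a = 52.587 / 10 = 5.2587 m/s².
Starting from rest over a distance of 5.5 m, v² = 2aL = 2 × 5.2587 × 5.5 = 57.8457, so v = 7.6056 m/s.

7.606 m/s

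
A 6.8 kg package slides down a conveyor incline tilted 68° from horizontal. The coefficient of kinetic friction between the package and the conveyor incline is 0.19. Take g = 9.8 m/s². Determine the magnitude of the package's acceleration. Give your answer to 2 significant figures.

8.4 m/s²

Resolving the weight along the incline: the component pulling the package down the slope is mg sin 68° = 6.8 × 9.8 × 0.9272 = 61.789 N, and the normal force is N = mg cos 68° = 6.8 × 9.8 × 0.3746 = 24.963 N.
Kinetic friction acts up the slope with magnitude f = μN = 0.19 × 24.963 = 4.743 N.
Net force along the incline is 61.789 − 4.743 = 57.046 N, so a = 57.046 / 6.8 = 8.3891 m/s².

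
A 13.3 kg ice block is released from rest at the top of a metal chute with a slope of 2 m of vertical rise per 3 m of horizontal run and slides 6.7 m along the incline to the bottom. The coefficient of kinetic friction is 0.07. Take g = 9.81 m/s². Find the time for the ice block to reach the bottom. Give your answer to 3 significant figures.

The weight component along the incline is mg sin 33.69° = 72.373 N and the normal force is N = mg cos 33.69° = 108.560 N.
Friction up the slope is f = μN = 0.07 × 108.560 = 7.599 N, so the net downslope force is 72.373 − 7.599 = 64.774 N and a = 64.774 / 13.3 = 4.8702 m/s².
Starting from rest, L = ½at², so t = √(2L/a) = √(2 × 6.7 / 4.8702) = 1.6587 s.

1.66 s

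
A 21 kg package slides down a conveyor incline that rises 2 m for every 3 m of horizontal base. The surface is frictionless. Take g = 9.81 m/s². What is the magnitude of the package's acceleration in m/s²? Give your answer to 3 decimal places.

Resolving the weight along the incline: the component pulling the package down the slope is mg sin 33.69° = 21 × 9.81 × 0.5547 = 114.274 N, and the normal force is N = mg cos 33.69° = 21 × 9.81 × 0.8321 = 171.421 N.
With no friction the net force along the incline is 114.274 N, so a = g sin 33.69° = 114.274 / 21 = 5.4416 m/s².

5.442 m/s²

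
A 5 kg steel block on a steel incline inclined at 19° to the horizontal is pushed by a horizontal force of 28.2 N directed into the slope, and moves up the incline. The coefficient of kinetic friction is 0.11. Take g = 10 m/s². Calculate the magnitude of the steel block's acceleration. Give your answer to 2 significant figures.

The horizontal push has components F cos 19° = 28.2 × 0.9455 = 26.663 N up the incline and F sin 19° = 28.2 × 0.3256 = 9.182 N pressing into the surface.
The normal force is therefore N = mg cos 19° + F sin 19° = 47.275 + 9.182 = 56.457 N, and kinetic friction down the slope is μN = 0.11 × 56.457 = 6.210 N.
Along the incline: F cos 19° − mg sin 19° − μN = ma, so 26.663 − 16.280 − 6.210 = 5 a, giving a = 0.8346 m/s².

0.83 m/s²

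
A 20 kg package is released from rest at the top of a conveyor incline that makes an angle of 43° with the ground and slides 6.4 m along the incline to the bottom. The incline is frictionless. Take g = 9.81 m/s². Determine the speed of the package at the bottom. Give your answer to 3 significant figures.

9.25 m/s

The weight component along the incline is mg sin 43° = 133.808 N and the normal force is N = mg cos 43° = 143.492 N.
With no friction, a = g sin 43° = 6.6904 m/s².
Starting from rest over a distance of 6.4 m, v² = 2aL = 2 × 6.6904 × 6.4 = 85.6371, so v = 9.2540 m/s.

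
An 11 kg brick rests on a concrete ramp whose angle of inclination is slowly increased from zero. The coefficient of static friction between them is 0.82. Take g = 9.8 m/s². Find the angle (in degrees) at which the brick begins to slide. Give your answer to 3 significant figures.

At the threshold of sliding, static friction is at its maximum μ_s N and exactly balances the weight component along the incline: mg sin θ = μ_s mg cos θ.
Hence tan θ = μ_s = 0.82, so θ = arctan(0.82) = 39.3518°.

39.4°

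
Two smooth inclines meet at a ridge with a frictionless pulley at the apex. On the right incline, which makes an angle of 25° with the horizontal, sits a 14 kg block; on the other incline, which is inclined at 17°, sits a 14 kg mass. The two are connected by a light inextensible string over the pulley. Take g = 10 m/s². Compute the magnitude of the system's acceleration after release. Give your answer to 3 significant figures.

0.651 m/s²

Resolve each weight along its own incline: the 14 kg mass has component 14 × 10 × sin 25° = 59.167 N down its slope, and the 14 kg mass has 14 × 10 × sin 17° = 40.932 N down its slope.
The 14 kg side's 59.167 N exceeds the other side's 40.932 N, so that mass slides down and the 14 kg mass slides up. Taking that direction as positive, Newton's second law for the whole system gives 59.167 − 40.932 = (14 + 14) a, so a = 18.235 / 28 = 0.6512 m/s².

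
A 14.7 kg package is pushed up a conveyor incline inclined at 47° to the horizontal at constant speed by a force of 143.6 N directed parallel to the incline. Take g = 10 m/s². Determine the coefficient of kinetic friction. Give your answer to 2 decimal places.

At constant speed ΣF = 0 along the incline. The applied 143.6 N acts up the slope; the weight component mg sin 47° = 107.509 N and kinetic friction μN both act down the slope.
So 143.6 = 107.509 + μ × 100.254, giving μ = (143.6 − 107.509) / 100.254 = 0.3600.

0.36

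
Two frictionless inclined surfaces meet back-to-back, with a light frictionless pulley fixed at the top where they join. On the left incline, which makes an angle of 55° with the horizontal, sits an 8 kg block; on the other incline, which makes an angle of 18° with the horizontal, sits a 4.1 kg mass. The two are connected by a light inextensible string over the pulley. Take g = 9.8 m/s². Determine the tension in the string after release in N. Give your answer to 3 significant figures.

Resolve each weight along its own incline: the 8 kg mass has component 8 × 9.8 × sin 55° = 64.222 N down its slope, and the 4.1 kg mass has 4.1 × 9.8 × sin 18° = 12.416 N down its slope.
The 8 kg side's 64.222 N exceeds the other side's 12.416 N, so that mass slides down and the 4.1 kg mass slides up. Taking that direction as positive, Newton's second law for the whole system gives 64.222 − 12.416 = (8 + 4.1) a, so a = 51.806 / 12.1 = 4.2815 m/s².
For the 4.1 kg mass (up-slope positive): T − 12.416 = 4.1 × 4.2815, so T = 29.970 N.

30.0 N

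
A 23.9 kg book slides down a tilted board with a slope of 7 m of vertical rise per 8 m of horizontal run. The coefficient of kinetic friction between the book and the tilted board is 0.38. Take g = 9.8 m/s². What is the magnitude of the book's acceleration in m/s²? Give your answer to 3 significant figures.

3.65 m/s²

Resolving the weight along the incline: the component pulling the book down the slope is mg sin 41.19° = 23.9 × 9.8 × 0.6585 = 154.234 N, and the normal force is N = mg cos 41.19° = 23.9 × 9.8 × 0.7526 = 176.274 N.
Kinetic friction acts up the slope with magnitude f = μN = 0.38 × 176.274 = 66.984 N.
Net force along the incline is 154.234 − 66.984 = 87.250 N, so a = 87.250 / 23.9 = 3.6506 m/s².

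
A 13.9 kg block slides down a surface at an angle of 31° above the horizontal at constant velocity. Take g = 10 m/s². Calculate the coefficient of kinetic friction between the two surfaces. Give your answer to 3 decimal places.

At constant velocity the net force along the incline is zero: mg sin 31° = μ mg cos 31°.
So μ = tan 31° = 0.5150 / 0.8572 = 0.6008.

0.601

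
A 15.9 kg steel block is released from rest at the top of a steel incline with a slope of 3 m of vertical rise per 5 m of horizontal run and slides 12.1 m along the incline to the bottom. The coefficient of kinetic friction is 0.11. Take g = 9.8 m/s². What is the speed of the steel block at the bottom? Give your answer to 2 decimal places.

The weight component along the incline is mg sin 30.96° = 80.169 N and the normal force is N = mg cos 30.96° = 133.615 N.
Friction up the slope is f = μN = 0.11 × 133.615 = 14.698 N, so the net downslope force is 80.169 − 14.698 = 65.471 N and a = 65.471 / 15.9 = 4.1177 m/s².
Starting from rest over a distance of 12.1 m, v² = 2aL = 2 × 4.1177 × 12.1 = 99.6483, so v = 9.9824 m/s.

9.98 m/s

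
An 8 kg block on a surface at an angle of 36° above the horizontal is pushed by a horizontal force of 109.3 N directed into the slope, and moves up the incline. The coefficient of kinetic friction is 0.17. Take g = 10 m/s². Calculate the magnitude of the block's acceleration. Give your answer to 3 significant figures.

2.43 m/s²

The horizontal push has components F cos 36° = 109.3 × 0.8090 = 88.424 N up the incline and F sin 36° = 109.3 × 0.5878 = 64.247 N pressing into the surface.
The normal force is therefore N = mg cos 36° + F sin 36° = 64.720 + 64.247 = 128.967 N, and kinetic friction down the slope is μN = 0.17 × 128.967 = 21.924 N.
Along the incline: F cos 36° − mg sin 36° − μN = ma, so 88.424 − 47.024 − 21.924 = 8 a, giving a = 2.4345 m/s².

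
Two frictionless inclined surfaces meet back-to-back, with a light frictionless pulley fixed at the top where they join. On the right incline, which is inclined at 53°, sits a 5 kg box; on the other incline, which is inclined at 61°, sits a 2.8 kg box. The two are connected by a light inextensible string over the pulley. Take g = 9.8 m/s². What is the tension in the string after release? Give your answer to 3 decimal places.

29.432 N

Resolve each weight along its own incline: the 5 kg mass has component 5 × 9.8 × sin 53° = 39.133 N down its slope, and the 2.8 kg mass has 2.8 × 9.8 × sin 61° = 24.000 N down its slope.
The 5 kg side's 39.133 N exceeds the other side's 24.000 N, so that mass slides down and the 2.8 kg mass slides up. Taking that direction as positive, Newton's second law for the whole system gives 39.133 − 24.000 = (5 + 2.8) a, so a = 15.133 / 7.8 = 1.9401 m/s².
For the 2.8 kg mass (up-slope positive): T − 24.000 = 2.8 × 1.9401, so T = 29.432 N.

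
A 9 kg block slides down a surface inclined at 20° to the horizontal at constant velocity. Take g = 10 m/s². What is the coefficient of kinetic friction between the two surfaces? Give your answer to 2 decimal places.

At constant velocity the net force along the incline is zero: mg sin 20° = μ mg cos 20°.
So μ = tan 20° = 0.3420 / 0.9397 = 0.3639.

0.36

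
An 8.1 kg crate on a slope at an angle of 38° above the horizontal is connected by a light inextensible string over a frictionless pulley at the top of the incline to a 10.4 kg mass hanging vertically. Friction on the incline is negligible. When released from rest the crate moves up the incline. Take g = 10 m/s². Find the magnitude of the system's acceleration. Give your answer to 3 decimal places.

For the crate on the incline: the weight component along the slope is m₁g sin 38° = 8.1 × 10 × 0.6157 = 49.872 N and the normal force is N = m₁g cos 38° = 63.829 N.
Newton's second law for the crate (up-slope positive): T − 49.872 = 8.1 a. For the hanging mass (downward positive): 10.4 × 10 − T = 10.4 a.
Adding the two equations eliminates T: 54.128 = 18.5 a, so a = 2.9258 m/s².

2.926 m/s²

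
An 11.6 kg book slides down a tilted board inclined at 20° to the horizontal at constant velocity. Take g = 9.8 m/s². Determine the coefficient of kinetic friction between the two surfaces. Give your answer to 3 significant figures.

At constant velocity the net force along the incline is zero: mg sin 20° = μ mg cos 20°.
So μ = tan 20° = 0.3420 / 0.9397 = 0.3639.

0.364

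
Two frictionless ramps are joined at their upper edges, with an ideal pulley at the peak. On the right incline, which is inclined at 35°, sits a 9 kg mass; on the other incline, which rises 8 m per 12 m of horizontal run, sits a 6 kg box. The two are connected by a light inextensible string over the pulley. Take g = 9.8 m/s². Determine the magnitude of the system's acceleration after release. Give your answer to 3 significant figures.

1.20 m/s²

Resolve each weight along its own incline: the 9 kg mass has component 9 × 9.8 × sin 35° = 50.589 N down its slope, and the 6 kg mass has 6 × 9.8 × sin 33.69° = 32.616 N down its slope.
The 9 kg side's 50.589 N exceeds the other side's 32.616 N, so that mass slides down and the 6 kg mass slides up. Taking that direction as positive, Newton's second law for the whole system gives 50.589 − 32.616 = (9 + 6) a, so a = 17.973 / 15 = 1.1982 m/s².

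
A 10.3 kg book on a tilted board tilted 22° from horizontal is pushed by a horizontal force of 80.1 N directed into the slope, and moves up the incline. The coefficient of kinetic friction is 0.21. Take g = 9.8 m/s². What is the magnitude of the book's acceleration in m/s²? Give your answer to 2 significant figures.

The horizontal push has components F cos 22° = 80.1 × 0.9272 = 74.269 N up the incline and F sin 22° = 80.1 × 0.3746 = 30.005 N pressing into the surface.
The normal force is therefore N = mg cos 22° + F sin 22° = 93.592 + 30.005 = 123.597 N, and kinetic friction down the slope is μN = 0.21 × 123.597 = 25.955 N.
Along the incline: F cos 22° − mg sin 22° − μN = ma, so 74.269 − 37.812 − 25.955 = 10.3 a, giving a = 1.0196 m/s².

1.0 m/s²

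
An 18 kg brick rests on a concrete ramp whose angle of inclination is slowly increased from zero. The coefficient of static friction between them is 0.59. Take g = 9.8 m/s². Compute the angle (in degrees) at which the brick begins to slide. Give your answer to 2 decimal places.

At the threshold of sliding, static friction is at its maximum μ_s N and exactly balances the weight component along the incline: mg sin θ = μ_s mg cos θ.
Hence tan θ = μ_s = 0.59, so θ = arctan(0.59) = 30.5406°.

30.54°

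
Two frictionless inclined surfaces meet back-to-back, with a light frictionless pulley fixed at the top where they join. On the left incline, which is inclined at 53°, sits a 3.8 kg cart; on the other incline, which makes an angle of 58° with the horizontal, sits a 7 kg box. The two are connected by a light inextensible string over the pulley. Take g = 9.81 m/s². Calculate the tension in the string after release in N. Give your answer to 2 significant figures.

40 N

Resolve each weight along its own incline: the 3.8 kg mass has component 3.8 × 9.81 × sin 53° = 29.772 N down its slope, and the 7 kg mass has 7 × 9.81 × sin 58° = 58.235 N down its slope.
The 7 kg side's 58.235 N exceeds the other side's 29.772 N, so that mass slides down and the 3.8 kg mass slides up. Taking that direction as positive, Newton's second law for the whole system gives 58.235 − 29.772 = (3.8 + 7) a, so a = 28.463 / 10.8 = 2.6355 m/s².
For the 3.8 kg mass (up-slope positive): T − 29.772 = 3.8 × 2.6355, so T = 39.787 N.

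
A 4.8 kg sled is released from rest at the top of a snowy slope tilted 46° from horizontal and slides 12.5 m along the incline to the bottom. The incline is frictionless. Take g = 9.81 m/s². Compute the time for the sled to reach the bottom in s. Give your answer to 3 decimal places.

The weight component along the incline is mg sin 46° = 33.872 N and the normal force is N = mg cos 46° = 32.710 N.
With no friction, a = g sin 46° = 7.0567 m/s².
Starting from rest, L = ½at², so t = √(2L/a) = √(2 × 12.5 / 7.0567) = 1.8822 s.

1.882 s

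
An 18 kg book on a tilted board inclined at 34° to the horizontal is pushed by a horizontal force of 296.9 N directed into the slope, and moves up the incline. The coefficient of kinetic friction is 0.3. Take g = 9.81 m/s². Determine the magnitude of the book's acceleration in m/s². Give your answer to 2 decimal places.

The horizontal push has components F cos 34° = 296.9 × 0.8290 = 246.130 N up the incline and F sin 34° = 296.9 × 0.5592 = 166.026 N pressing into the surface.
The normal force is therefore N = mg cos 34° + F sin 34° = 146.385 + 166.026 = 312.411 N, and kinetic friction down the slope is μN = 0.3 × 312.411 = 93.723 N.
Along the incline: F cos 34° − mg sin 34° − μN = ma, so 246.130 − 98.744 − 93.723 = 18 a, giving a = 2.9813 m/s².

2.98 m/s²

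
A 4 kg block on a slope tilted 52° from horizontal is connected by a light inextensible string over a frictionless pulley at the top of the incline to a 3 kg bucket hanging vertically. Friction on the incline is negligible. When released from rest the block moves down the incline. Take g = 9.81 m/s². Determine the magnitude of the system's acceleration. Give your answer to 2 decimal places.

For the block on the incline: the weight component along the slope is m₁g sin 52° = 4 × 9.81 × 0.7880 = 30.921 N and the normal force is N = m₁g cos 52° = 24.159 N.
Newton's second law for the block (down-slope positive): 30.921 − T = 4 a. For the hanging bucket (upward positive): T − 3 × 9.81 = 3 a.
Adding the two equations eliminates T: 1.491 = 7 a, so a = 0.2130 m/s².

0.21 m/s²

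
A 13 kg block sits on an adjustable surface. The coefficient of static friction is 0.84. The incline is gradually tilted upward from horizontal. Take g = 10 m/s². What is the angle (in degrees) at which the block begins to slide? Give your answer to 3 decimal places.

40.030°

At the threshold of sliding, static friction is at its maximum μ_s N and exactly balances the weight component along the incline: mg sin θ = μ_s mg cos θ.
Hence tan θ = μ_s = 0.84, so θ = arctan(0.84) = 40.0303°.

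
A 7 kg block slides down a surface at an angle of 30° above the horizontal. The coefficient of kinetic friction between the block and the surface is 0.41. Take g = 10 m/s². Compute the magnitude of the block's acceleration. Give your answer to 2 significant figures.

Resolving the weight along the incline: the component pulling the block down the slope is mg sin 30° = 7 × 10 × 0.5000 = 35.000 N, and the normal force is N = mg cos 30° = 7 × 10 × 0.8660 = 60.620 N.
Kinetic friction acts up the slope with magnitude f = μN = 0.41 × 60.620 = 24.854 N.
Net force along the incline is 35.000 − 24.854 = 10.146 N, so a = 10.146 / 7 = 1.4494 m/s².

1.4 m/s²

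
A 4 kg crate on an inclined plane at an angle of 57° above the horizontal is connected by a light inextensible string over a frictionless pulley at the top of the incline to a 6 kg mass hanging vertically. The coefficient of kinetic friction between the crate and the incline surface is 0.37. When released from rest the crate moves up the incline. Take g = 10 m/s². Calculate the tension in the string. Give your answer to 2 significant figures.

49 N

For the crate on the incline: the weight component along the slope is m₁g sin 57° = 4 × 10 × 0.8387 = 33.548 N and the normal force is N = m₁g cos 57° = 21.786 N.
Kinetic friction opposes the crate's motion up the incline: f = μN = 0.37 × 21.786 = 8.061 N acting down the slope.
Newton's second law for the crate (up-slope positive): T − 33.548 − 8.061 = 4 a. For the hanging mass (downward positive): 6 × 10 − T = 6 a.
Adding the two equations eliminates T: 18.391 = 10 a, so a = 1.8391 m/s².
Then from the hanging mass's equation, T = 6 × (10 − 1.8391) = 48.965 N.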